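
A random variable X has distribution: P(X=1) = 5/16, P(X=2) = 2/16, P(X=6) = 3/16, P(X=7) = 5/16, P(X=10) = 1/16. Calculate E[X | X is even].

16/3

P(X is even) = 3/8.
Σ over the event: 2·1/8 + 6·3/16 + 10·1/16 = 2.
E[X | X is even] = (2) / (3/8) = 16/3.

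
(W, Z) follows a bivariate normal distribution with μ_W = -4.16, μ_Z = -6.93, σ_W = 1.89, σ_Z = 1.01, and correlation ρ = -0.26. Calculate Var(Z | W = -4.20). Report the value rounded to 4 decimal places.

Var(Z | W=x) = (1 − ρ²)·σ_Z².
Var(Z | W=-4.20) = (1.01)²·(1 − (-0.26)²) = 1.0201·0.9324 = 0.9511.

0.9511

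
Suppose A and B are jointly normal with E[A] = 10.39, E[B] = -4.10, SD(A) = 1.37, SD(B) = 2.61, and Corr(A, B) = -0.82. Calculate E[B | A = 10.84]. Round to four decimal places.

-4.8030

The regression of B on A has slope ρ·σ_B/σ_A and passes through (μ_A, μ_B).
E[B | A=10.84] = -4.10 + (-0.82)·(2.61/1.37)·(10.84 − (10.39)) = -4.10 + (-1.5622)·(0.45) = -4.8030.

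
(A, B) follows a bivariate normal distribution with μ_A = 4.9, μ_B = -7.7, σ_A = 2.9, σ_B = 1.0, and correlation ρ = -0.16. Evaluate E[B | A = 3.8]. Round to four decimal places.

-7.6393

For a bivariate normal, E[B | A=x] = μ_B + ρ·(σ_B/σ_A)·(x − μ_A).
E[B | A=3.8] = -7.7 + (-0.16)·(1.0/2.9)·(3.8 − (4.9)) = -7.7 + (-0.055172)·(-1.1) = -7.6393.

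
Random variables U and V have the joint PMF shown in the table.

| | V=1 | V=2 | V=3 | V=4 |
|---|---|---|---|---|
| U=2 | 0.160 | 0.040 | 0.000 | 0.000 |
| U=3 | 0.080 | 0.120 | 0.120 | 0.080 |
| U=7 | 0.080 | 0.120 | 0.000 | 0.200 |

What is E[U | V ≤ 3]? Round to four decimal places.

P(V ≤ 3) = 0.720.
Σ U·P over the event = 2·(0.160) + 2·(0.040) + 3·(0.080) + 3·(0.120) + 3·(0.120) + 7·(0.080) + 7·(0.120) = 2.760.
E[U | V ≤ 3] = (2.760) / (0.720) = 3.8333.

3.8333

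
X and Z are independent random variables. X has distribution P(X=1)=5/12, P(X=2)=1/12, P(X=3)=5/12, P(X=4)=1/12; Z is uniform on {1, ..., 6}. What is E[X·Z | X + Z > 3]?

P(X + Z > 3) = 61/72.
Summing XZ·P(x,y) over outcomes with X + Z > 3 gives 529/72.
E[X·Z | X + Z > 3] = (529/72) / (61/72) = 529/61.

529/61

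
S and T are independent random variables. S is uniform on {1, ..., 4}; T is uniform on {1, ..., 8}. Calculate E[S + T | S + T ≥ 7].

P(S + T ≥ 7) = 9/16.
Summing (S+T)·P(x,y) over outcomes with S + T ≥ 7 gives 5.
E[S + T | S + T ≥ 7] = (5) / (9/16) = 80/9.

80/9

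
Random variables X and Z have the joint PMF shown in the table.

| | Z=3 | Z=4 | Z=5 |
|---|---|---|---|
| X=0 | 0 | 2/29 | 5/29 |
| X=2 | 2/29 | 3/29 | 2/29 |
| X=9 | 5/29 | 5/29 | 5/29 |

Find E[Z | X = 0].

33/7

P(X = 0) = 7/29.
Σ Z·P over the event = 4·(2/29) + 5·(5/29) = 33/29.
E[Z | X = 0] = (33/29) / (7/29) = 33/7.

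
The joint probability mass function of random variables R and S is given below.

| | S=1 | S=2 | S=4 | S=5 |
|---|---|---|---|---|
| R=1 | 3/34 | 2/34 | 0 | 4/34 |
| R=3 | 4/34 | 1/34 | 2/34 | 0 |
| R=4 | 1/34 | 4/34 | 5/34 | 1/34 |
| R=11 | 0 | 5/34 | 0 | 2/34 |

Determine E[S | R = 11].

20/7

P(R = 11) = 7/34.
Σ S·P over the event = 2·(5/34) + 5·(2/34) = 10/17.
E[S | R = 11] = (10/17) / (7/34) = 20/7.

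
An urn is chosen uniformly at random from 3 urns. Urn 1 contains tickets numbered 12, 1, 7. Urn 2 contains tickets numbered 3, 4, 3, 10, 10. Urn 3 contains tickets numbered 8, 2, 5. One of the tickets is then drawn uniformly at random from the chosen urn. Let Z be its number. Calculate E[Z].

E[Z | urn 1] = (12+1+7)/3 = 20/3.
E[Z | urn 2] = (3+4+3+10+10)/5 = 6.
E[Z | urn 3] = (8+2+5)/3 = 5.
E[Z] = (1/3)·(20/3) + (1/3)·(6) + (1/3)·(5) = 53/9.

53/9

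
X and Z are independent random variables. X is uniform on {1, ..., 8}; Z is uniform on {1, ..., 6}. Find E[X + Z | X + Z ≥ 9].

32/3

P(X + Z ≥ 9) = 7/16.
Summing (X+Z)·P(x,y) over outcomes with X + Z ≥ 9 gives 14/3.
E[X + Z | X + Z ≥ 9] = (14/3) / (7/16) = 32/3.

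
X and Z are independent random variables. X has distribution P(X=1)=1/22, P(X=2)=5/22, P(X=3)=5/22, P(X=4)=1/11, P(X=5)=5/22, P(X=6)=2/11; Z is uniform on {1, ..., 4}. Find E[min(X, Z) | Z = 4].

P(Z = 4) = 1/4.
Summing min(X,Z)·P(x,y) over outcomes with Z = 4 gives 35/44.
E[min(X, Z) | Z = 4] = (35/44) / (1/4) = 35/11.

35/11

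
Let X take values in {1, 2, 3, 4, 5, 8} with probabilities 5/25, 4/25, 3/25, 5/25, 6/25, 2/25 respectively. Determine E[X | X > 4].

P(X > 4) = 8/25.
Σ over the event: 5·6/25 + 8·2/25 = 46/25.
E[X | X > 4] = (46/25) / (8/25) = 23/4.

23/4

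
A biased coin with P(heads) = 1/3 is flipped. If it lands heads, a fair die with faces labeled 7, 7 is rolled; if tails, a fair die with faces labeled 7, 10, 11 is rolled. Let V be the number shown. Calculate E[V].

77/9

E[V | heads] = (7+7)/2 = 7.
E[V | tails] = (7+10+11)/3 = 28/3.
E[V] = (1/3)·(7) + (2/3)·(28/3) = 77/9.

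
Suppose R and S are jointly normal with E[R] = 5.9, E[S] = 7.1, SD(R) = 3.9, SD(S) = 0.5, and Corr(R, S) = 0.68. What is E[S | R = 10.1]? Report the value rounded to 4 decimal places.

7.4662

E[S | R=x] = μ_S + ρ(σ_S/σ_R)(x − μ_R) for jointly normal variables.
E[S | R=10.1] = 7.1 + (0.68)·(0.5/3.9)·(10.1 − (5.9)) = 7.1 + (0.087179)·(4.2) = 7.4662.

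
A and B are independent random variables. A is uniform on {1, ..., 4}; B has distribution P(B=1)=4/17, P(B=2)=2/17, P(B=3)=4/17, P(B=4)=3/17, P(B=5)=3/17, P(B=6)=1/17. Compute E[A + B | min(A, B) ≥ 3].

167/22

P(min(A, B) ≥ 3) = 11/34.
Summing (A+B)·P(x,y) over outcomes with min(A, B) ≥ 3 gives 167/68.
E[A + B | min(A, B) ≥ 3] = (167/68) / (11/34) = 167/22.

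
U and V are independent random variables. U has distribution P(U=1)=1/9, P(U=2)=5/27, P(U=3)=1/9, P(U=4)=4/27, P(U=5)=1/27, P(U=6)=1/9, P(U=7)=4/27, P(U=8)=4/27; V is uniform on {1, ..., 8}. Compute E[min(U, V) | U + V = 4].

P(U + V = 4) = 11/216.
Summing min(U,V)·P(x,y) over outcomes with U + V = 4 gives 2/27.
E[min(U, V) | U + V = 4] = (2/27) / (11/216) = 16/11.

16/11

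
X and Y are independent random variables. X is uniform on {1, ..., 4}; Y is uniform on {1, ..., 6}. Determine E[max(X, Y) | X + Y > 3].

P(X + Y > 3) = 7/8.
Summing max(X,Y)·P(x,y) over outcomes with X + Y > 3 gives 89/24.
E[max(X, Y) | X + Y > 3] = (89/24) / (7/8) = 89/21.

89/21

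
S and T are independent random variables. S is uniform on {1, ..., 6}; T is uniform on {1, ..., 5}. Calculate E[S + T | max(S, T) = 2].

10/3

P(max(S, T) = 2) = 1/10.
Summing (S+T)·P(x,y) over outcomes with max(S, T) = 2 gives 1/3.
E[S + T | max(S, T) = 2] = (1/3) / (1/10) = 10/3.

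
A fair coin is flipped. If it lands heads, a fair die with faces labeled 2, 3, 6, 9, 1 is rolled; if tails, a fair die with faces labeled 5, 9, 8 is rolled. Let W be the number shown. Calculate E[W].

E[W | heads] = (2+3+6+9+1)/5 = 21/5.
E[W | tails] = (5+9+8)/3 = 22/3.
E[W] = (1/2)·(21/5) + (1/2)·(22/3) = 173/30.

173/30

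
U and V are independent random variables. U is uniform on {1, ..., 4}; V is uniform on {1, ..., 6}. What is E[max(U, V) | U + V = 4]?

Outcomes with U + V = 4: (1,3), (2,2), (3,1), each with probability 1/24.
E[max(U, V) | U + V = 4] = (3 + 2 + 3) / 3 = 8/3.

8/3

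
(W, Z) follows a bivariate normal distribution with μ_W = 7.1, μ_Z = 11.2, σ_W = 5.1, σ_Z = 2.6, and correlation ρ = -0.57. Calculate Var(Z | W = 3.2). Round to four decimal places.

4.5637

For a bivariate normal, Var(Z | W=x) = σ_Z²(1 − ρ²).
Var(Z | W=3.2) = (2.6)²·(1 − (-0.57)²) = 6.76·0.6751 = 4.5637.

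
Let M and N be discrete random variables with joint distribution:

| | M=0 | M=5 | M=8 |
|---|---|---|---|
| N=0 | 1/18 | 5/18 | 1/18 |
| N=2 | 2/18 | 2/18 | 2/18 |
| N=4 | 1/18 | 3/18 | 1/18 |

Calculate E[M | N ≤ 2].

P(N ≤ 2) = 13/18.
Σ M·P over the event = 0·(1/18) + 0·(2/18) + 5·(5/18) + 5·(2/18) + 8·(1/18) + 8·(2/18) = 59/18.
E[M | N ≤ 2] = (59/18) / (13/18) = 59/13.

59/13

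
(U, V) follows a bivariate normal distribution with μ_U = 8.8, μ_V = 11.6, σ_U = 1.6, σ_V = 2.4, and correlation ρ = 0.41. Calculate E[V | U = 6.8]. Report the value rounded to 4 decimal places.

10.3700

The regression of V on U has slope ρ·σ_V/σ_U and passes through (μ_U, μ_V).
E[V | U=6.8] = 11.6 + (0.41)·(2.4/1.6)·(6.8 − (8.8)) = 11.6 + (0.615)·(-2) = 10.3700.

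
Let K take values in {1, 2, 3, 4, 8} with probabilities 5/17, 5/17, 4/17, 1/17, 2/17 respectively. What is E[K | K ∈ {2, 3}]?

P(K ∈ {2, 3}) = 9/17.
Σ over the event: 2·5/17 + 3·4/17 = 22/17.
E[K | K ∈ {2, 3}] = (22/17) / (9/17) = 22/9.

22/9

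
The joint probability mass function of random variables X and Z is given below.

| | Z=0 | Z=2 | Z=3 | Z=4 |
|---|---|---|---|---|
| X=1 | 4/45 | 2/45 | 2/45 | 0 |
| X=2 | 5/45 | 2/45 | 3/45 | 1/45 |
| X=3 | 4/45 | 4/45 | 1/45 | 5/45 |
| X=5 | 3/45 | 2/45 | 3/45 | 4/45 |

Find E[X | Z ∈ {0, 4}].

P(Z ∈ {0, 4}) = 26/45.
Σ X·P over the event = 1·(4/45) + 2·(5/45) + 2·(1/45) + 3·(4/45) + 3·(5/45) + 5·(3/45) + 5·(4/45) = 26/15.
E[X | Z ∈ {0, 4}] = (26/15) / (26/45) = 3.

3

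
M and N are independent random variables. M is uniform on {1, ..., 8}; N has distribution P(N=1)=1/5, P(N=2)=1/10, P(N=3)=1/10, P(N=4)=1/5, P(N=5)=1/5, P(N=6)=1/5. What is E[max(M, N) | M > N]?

P(M > N) = 43/80.
Summing max(M,N)·P(x,y) over outcomes with M > N gives 257/80.
E[max(M, N) | M > N] = (257/80) / (43/80) = 257/43.

257/43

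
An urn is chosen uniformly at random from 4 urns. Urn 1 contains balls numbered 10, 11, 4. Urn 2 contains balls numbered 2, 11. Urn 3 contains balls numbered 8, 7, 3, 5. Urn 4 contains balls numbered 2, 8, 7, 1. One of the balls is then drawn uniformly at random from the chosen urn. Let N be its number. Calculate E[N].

301/48

E[N | urn 1] = (10+11+4)/3 = 25/3.
E[N | urn 2] = (2+11)/2 = 13/2.
E[N | urn 3] = (8+7+3+5)/4 = 23/4.
E[N | urn 4] = (2+8+7+1)/4 = 9/2.
E[N] = (1/4)·(25/3) + (1/4)·(13/2) + (1/4)·(23/4) + (1/4)·(9/2) = 301/48.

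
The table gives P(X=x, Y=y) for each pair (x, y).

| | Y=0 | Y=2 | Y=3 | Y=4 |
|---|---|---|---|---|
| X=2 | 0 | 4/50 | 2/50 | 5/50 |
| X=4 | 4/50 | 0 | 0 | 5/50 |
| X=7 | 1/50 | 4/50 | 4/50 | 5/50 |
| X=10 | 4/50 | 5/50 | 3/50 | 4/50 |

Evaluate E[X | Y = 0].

P(Y = 0) = 9/50.
Σ X·P over the event = 4·(4/50) + 7·(1/50) + 10·(4/50) = 63/50.
E[X | Y = 0] = (63/50) / (9/50) = 7.

7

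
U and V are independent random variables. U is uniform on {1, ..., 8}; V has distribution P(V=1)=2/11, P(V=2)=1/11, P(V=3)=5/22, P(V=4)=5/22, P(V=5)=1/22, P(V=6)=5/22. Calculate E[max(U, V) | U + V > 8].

P(U + V > 8) = 39/88.
Summing max(U,V)·P(x,y) over outcomes with U + V > 8 gives 523/176.
E[max(U, V) | U + V > 8] = (523/176) / (39/88) = 523/78.

523/78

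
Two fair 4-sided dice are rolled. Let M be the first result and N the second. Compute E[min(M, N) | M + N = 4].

P(M + N = 4) = 3/16.
Summing min(M,N)·P(x,y) over outcomes with M + N = 4 gives 1/4.
E[min(M, N) | M + N = 4] = (1/4) / (3/16) = 4/3.

4/3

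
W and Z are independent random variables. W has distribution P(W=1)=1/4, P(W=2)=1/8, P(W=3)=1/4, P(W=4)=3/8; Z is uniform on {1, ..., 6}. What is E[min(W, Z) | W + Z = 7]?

19/8

P(W + Z = 7) = 1/6.
Summing min(W,Z)·P(x,y) over outcomes with W + Z = 7 gives 19/48.
E[min(W, Z) | W + Z = 7] = (19/48) / (1/6) = 19/8.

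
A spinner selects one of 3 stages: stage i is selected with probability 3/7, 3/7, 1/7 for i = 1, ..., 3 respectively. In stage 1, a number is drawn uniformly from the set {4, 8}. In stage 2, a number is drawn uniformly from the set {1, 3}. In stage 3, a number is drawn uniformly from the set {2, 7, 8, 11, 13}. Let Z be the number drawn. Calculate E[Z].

E[Z | stage 1] = (4+8)/2 = 6.
E[Z | stage 2] = (1+3)/2 = 2.
E[Z | stage 3] = (2+7+8+11+13)/5 = 41/5.
By the law of total expectation,
E[Z] = (3/7)·(6) + (3/7)·(2) + (1/7)·(41/5) = 23/5.

23/5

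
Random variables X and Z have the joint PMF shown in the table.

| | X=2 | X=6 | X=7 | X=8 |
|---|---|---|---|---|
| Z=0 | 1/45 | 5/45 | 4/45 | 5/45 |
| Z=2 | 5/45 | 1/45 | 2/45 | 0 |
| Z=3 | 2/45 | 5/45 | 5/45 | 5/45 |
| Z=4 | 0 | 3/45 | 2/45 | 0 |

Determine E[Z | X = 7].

27/13

P(X = 7) = 13/45.
Σ Z·P over the event = 0·(4/45) + 2·(2/45) + 3·(5/45) + 4·(2/45) = 3/5.
E[Z | X = 7] = (3/5) / (13/45) = 27/13.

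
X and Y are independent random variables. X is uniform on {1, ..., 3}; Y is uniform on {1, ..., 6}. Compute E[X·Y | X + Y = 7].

Outcomes with X + Y = 7: (1,6), (2,5), (3,4), each with probability 1/18.
E[X·Y | X + Y = 7] = (6 + 10 + 12) / 3 = 28/3.

28/3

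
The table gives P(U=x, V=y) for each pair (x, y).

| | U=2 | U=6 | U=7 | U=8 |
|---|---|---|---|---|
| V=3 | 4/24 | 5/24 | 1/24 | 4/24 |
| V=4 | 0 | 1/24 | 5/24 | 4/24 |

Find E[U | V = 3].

P(V = 3) = 7/12.
Σ U·P over the event = 2·(4/24) + 6·(5/24) + 7·(1/24) + 8·(4/24) = 77/24.
E[U | V = 3] = (77/24) / (7/12) = 11/2.

11/2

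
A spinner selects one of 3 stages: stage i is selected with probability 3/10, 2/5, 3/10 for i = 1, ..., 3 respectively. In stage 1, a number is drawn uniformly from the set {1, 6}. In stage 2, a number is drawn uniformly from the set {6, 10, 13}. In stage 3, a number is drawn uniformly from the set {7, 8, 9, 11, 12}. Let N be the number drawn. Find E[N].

2321/300

E[N | stage 1] = (1+6)/2 = 7/2.
E[N | stage 2] = (6+10+13)/3 = 29/3.
E[N | stage 3] = (7+8+9+11+12)/5 = 47/5.
E[N] = (3/10)·(7/2) + (2/5)·(29/3) + (3/10)·(47/5) = 2321/300.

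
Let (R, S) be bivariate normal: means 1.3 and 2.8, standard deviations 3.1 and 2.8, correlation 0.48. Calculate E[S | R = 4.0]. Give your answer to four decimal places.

3.9706

The regression of S on R has slope ρ·σ_S/σ_R and passes through (μ_R, μ_S).
E[S | R=4.0] = 2.8 + (0.48)·(2.8/3.1)·(4.0 − (1.3)) = 2.8 + (0.43355)·(2.7) = 3.9706.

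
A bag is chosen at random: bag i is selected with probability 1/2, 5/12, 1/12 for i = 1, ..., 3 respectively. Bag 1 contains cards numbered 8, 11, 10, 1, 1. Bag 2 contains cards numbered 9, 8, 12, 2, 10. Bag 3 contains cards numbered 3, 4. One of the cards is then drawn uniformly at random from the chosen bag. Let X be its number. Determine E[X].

817/120

E[X | bag 1] = (8+11+10+1+1)/5 = 31/5.
E[X | bag 2] = (9+8+12+2+10)/5 = 41/5.
E[X | bag 3] = (3+4)/2 = 7/2.
E[X] = (1/2)·(31/5) + (5/12)·(41/5) + (1/12)·(7/2) = 817/120.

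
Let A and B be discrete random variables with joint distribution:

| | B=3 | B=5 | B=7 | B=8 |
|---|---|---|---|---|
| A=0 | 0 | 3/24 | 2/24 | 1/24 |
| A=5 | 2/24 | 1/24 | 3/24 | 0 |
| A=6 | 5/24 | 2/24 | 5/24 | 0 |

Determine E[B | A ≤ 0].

37/6

P(A ≤ 0) = 1/4.
Σ B·P over the event = 5·(3/24) + 7·(2/24) + 8·(1/24) = 37/24.
E[B | A ≤ 0] = (37/24) / (1/4) = 37/6.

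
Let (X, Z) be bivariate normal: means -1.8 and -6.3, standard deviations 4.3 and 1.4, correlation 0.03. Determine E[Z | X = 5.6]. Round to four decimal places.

The regression of Z on X has slope ρ·σ_Z/σ_X and passes through (μ_X, μ_Z).
E[Z | X=5.6] = -6.3 + (0.03)·(1.4/4.3)·(5.6 − (-1.8)) = -6.3 + (0.0097674)·(7.4) = -6.2277.

-6.2277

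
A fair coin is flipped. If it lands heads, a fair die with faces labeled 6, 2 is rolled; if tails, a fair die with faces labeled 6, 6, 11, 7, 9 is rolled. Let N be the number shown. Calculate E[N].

E[N | heads] = (6+2)/2 = 4.
E[N | tails] = (6+6+11+7+9)/5 = 39/5.
E[N] = (1/2)·(4) + (1/2)·(39/5) = 59/10.

59/10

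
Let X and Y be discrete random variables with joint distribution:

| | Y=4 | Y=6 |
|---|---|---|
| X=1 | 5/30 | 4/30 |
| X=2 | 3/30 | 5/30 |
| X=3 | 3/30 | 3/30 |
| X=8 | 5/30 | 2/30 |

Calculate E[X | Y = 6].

P(Y = 6) = 7/15.
Summing X·P(X=x,Y=y) over the conditioning event gives 13/10.
E[X | Y = 6] = (13/10) / (7/15) = 39/14.

39/14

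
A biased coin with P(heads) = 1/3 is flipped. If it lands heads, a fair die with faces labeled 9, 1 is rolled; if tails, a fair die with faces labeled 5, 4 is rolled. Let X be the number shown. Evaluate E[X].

E[X | heads] = (9+1)/2 = 5.
E[X | tails] = (5+4)/2 = 9/2.
By the law of total expectation,
E[X] = (1/3)·(5) + (2/3)·(9/2) = 14/3.

14/3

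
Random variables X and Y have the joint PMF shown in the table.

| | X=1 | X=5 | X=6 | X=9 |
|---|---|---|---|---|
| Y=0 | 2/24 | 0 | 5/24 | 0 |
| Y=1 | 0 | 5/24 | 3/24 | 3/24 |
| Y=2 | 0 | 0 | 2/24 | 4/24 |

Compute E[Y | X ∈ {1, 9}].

P(X ∈ {1, 9}) = 3/8.
Σ Y·P over the event = 0·(2/24) + 1·(3/24) + 2·(4/24) = 11/24.
E[Y | X ∈ {1, 9}] = (11/24) / (3/8) = 11/9.

11/9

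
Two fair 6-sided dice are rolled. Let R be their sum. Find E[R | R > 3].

244/33

P(R > 3) = 11/12.
E[R | R > 3] = (61/9) / (11/12) = 244/33.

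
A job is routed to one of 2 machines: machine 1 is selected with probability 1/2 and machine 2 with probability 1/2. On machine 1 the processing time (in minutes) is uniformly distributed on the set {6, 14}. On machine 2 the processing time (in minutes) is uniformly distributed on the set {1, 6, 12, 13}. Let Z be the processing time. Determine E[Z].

E[Z | machine 1] = (6+14)/2 = 10.
E[Z | machine 2] = (1+6+12+13)/4 = 8.
E[Z] = (1/2)·(10) + (1/2)·(8) = 9.

9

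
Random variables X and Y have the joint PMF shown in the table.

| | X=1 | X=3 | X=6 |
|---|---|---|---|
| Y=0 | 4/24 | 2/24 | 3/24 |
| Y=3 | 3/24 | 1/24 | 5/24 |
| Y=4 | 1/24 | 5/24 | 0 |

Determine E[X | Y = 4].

P(Y = 4) = 1/4.
Σ X·P over the event = 1·(1/24) + 3·(5/24) = 2/3.
E[X | Y = 4] = (2/3) / (1/4) = 8/3.

8/3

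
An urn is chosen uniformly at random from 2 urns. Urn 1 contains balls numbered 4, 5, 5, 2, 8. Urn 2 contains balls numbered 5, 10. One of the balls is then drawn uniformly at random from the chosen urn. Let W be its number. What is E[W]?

123/20

E[W | urn 1] = (4+5+5+2+8)/5 = 24/5.
E[W | urn 2] = (5+10)/2 = 15/2.
By the law of total expectation,
E[W] = (1/2)·(24/5) + (1/2)·(15/2) = 123/20.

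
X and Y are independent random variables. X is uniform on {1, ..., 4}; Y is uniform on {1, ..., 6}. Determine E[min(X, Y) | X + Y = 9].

P(X + Y = 9) = 1/12.
Summing min(X,Y)·P(x,y) over outcomes with X + Y = 9 gives 7/24.
E[min(X, Y) | X + Y = 9] = (7/24) / (1/12) = 7/2.

7/2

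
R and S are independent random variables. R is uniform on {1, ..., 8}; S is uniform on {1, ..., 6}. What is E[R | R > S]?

160/27

P(R > S) = 9/16.
Summing R·P(x,y) over outcomes with R > S gives 10/3.
E[R | R > S] = (10/3) / (9/16) = 160/27.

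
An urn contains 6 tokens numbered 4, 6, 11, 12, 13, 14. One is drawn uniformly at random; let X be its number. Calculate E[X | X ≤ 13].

P(X ≤ 13) = 5/6.
Σ over the event: 4·1/6 + 6·1/6 + 11·1/6 + 12·1/6 + 13·1/6 = 23/3.
E[X | X ≤ 13] = (23/3) / (5/6) = 46/5.

46/5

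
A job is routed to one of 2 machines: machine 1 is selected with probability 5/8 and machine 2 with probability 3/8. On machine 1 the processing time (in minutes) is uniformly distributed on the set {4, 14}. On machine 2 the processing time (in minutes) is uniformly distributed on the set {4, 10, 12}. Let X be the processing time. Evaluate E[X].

E[X | machine 1] = (4+14)/2 = 9.
E[X | machine 2] = (4+10+12)/3 = 26/3.
E[X] = (5/8)·(9) + (3/8)·(26/3) = 71/8.

71/8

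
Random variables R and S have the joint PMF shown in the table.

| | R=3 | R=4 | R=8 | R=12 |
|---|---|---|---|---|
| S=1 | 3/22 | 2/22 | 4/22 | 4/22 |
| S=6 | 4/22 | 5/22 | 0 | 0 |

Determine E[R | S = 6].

32/9

P(S = 6) = 9/22.
Summing R·P(R=x,S=y) over the conditioning event gives 16/11.
E[R | S = 6] = (16/11) / (9/22) = 32/9.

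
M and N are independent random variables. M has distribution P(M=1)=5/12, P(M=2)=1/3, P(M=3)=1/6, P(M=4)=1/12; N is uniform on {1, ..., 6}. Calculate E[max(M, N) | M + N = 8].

38/7

P(M + N = 8) = 7/72.
Summing max(M,N)·P(x,y) over outcomes with M + N = 8 gives 19/36.
E[max(M, N) | M + N = 8] = (19/36) / (7/72) = 38/7.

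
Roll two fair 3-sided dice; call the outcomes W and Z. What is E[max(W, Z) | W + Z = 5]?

Outcomes with W + Z = 5: (2,3), (3,2), each with probability 1/9.
E[max(W, Z) | W + Z = 5] = (3 + 3) / 2 = 3.

3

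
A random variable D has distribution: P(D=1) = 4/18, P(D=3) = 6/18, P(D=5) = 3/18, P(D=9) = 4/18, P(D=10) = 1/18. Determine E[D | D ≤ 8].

P(D ≤ 8) = 13/18.
Σ over the event: 1·2/9 + 3·1/3 + 5·1/6 = 37/18.
E[D | D ≤ 8] = (37/18) / (13/18) = 37/13.

37/13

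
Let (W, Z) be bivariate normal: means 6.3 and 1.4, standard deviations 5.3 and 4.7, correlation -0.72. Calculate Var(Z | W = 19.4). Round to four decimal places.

10.6385

The conditional variance in a bivariate normal is σ_Z²(1 − ρ²), independent of x.
Var(Z | W=19.4) = (4.7)²·(1 − (-0.72)²) = 22.09·0.4816 = 10.6385.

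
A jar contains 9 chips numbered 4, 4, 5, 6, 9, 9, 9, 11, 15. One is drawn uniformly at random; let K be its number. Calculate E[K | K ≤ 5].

P(K ≤ 5) = 1/3.
Σ over the event: 4·2/9 + 5·1/9 = 13/9.
E[K | K ≤ 5] = (13/9) / (1/3) = 13/3.

13/3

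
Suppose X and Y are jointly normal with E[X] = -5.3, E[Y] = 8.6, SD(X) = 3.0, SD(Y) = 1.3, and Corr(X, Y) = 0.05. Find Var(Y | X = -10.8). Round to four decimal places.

The conditional variance in a bivariate normal is σ_Y²(1 − ρ²), independent of x.
Var(Y | X=-10.8) = (1.3)²·(1 − (0.05)²) = 1.69·0.9975 = 1.6858.

1.6858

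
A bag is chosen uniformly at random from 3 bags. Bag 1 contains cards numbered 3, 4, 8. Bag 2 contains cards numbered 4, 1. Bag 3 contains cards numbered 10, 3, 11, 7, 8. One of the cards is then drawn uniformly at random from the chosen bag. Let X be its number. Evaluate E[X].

E[X | bag 1] = (3+4+8)/3 = 5.
E[X | bag 2] = (4+1)/2 = 5/2.
E[X | bag 3] = (10+3+11+7+8)/5 = 39/5.
By the law of total expectation,
E[X] = (1/3)·(5) + (1/3)·(5/2) + (1/3)·(39/5) = 51/10.

51/10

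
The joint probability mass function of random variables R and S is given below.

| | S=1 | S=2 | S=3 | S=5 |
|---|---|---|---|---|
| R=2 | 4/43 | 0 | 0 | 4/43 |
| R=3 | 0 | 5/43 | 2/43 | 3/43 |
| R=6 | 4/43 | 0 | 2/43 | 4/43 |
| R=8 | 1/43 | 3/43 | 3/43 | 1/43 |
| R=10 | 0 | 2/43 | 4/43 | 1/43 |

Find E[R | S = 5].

P(S = 5) = 13/43.
Summing R·P(R=x,S=y) over the conditioning event gives 59/43.
E[R | S = 5] = (59/43) / (13/43) = 59/13.

59/13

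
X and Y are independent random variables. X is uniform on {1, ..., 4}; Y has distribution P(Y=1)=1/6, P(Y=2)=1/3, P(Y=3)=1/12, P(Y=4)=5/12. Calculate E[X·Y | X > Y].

P(X > Y) = 5/16.
Summing XY·P(x,y) over outcomes with X > Y gives 43/24.
E[X·Y | X > Y] = (43/24) / (5/16) = 86/15.

86/15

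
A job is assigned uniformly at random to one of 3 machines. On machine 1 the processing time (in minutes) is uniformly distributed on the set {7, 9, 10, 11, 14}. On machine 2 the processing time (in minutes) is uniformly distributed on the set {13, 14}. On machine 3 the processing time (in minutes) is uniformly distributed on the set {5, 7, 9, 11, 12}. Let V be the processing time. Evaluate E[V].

65/6

E[V | machine 1] = (7+9+10+11+14)/5 = 51/5.
E[V | machine 2] = (13+14)/2 = 27/2.
E[V | machine 3] = (5+7+9+11+12)/5 = 44/5.
By the law of total expectation,
E[V] = (1/3)·(51/5) + (1/3)·(27/2) + (1/3)·(44/5) = 65/6.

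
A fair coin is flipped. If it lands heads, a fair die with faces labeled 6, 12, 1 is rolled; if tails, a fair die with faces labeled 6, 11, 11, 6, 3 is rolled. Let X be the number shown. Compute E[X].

E[X | heads] = (6+12+1)/3 = 19/3.
E[X | tails] = (6+11+11+6+3)/5 = 37/5.
By the law of total expectation,
E[X] = (1/2)·(19/3) + (1/2)·(37/5) = 103/15.

103/15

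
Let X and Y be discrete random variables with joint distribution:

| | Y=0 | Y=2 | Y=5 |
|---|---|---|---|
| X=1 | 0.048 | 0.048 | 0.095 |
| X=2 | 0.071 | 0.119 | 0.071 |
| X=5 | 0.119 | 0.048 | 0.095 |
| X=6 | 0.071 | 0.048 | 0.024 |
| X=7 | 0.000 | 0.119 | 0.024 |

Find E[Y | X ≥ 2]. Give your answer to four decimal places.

2.1483

P(X ≥ 2) = 0.809.
Summing Y·P(X=x,Y=y) over the conditioning event gives 1.738.
E[Y | X ≥ 2] = (1.738) / (0.809) = 2.1483.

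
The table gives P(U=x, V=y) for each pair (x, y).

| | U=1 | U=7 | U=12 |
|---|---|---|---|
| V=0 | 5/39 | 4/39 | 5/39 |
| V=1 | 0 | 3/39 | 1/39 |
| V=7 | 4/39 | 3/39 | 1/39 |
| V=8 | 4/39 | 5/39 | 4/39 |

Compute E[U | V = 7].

P(V = 7) = 8/39.
Summing U·P(U=x,V=y) over the conditioning event gives 37/39.
E[U | V = 7] = (37/39) / (8/39) = 37/8.

37/8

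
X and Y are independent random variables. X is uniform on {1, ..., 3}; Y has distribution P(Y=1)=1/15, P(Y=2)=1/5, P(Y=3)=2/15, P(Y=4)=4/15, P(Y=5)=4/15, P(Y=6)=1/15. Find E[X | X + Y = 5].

P(X + Y = 5) = 1/5.
Summing X·P(x,y) over outcomes with X + Y = 5 gives 17/45.
E[X | X + Y = 5] = (17/45) / (1/5) = 17/9.

17/9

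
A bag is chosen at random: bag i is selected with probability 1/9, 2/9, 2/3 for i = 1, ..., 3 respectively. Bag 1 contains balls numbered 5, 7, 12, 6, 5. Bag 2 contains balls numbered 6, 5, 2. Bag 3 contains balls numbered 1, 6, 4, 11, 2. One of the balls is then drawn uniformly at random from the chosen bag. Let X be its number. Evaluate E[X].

667/135

E[X | bag 1] = (5+7+12+6+5)/5 = 7.
E[X | bag 2] = (6+5+2)/3 = 13/3.
E[X | bag 3] = (1+6+4+11+2)/5 = 24/5.
By the law of total expectation,
E[X] = (1/9)·(7) + (2/9)·(13/3) + (2/3)·(24/5) = 667/135.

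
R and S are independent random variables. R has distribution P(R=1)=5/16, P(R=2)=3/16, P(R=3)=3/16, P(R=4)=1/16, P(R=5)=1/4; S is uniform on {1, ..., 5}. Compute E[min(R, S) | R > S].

P(R > S) = 7/20.
Summing min(R,S)·P(x,y) over outcomes with R > S gives 29/40.
E[min(R, S) | R > S] = (29/40) / (7/20) = 29/14.

29/14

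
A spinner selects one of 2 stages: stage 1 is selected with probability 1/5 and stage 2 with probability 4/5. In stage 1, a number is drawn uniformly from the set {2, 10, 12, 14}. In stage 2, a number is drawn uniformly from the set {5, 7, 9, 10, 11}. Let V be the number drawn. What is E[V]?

E[V | stage 1] = (2+10+12+14)/4 = 19/2.
E[V | stage 2] = (5+7+9+10+11)/5 = 42/5.
E[V] = (1/5)·(19/2) + (4/5)·(42/5) = 431/50.

431/50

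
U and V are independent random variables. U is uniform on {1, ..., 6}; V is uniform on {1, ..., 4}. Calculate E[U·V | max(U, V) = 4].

P(max(U, V) = 4) = 7/24.
Summing UV·P(x,y) over outcomes with max(U, V) = 4 gives 8/3.
E[U·V | max(U, V) = 4] = (8/3) / (7/24) = 64/7.

64/7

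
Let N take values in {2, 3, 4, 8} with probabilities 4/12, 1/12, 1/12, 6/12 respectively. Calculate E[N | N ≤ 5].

5/2

P(N ≤ 5) = 1/2.
Σ over the event: 2·1/3 + 3·1/12 + 4·1/12 = 5/4.
E[N | N ≤ 5] = (5/4) / (1/2) = 5/2.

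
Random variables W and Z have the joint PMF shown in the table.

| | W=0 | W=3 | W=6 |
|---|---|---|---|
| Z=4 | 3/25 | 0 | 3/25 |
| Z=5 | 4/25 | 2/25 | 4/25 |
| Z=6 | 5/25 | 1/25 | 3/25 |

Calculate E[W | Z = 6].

7/3

P(Z = 6) = 9/25.
Summing W·P(W=x,Z=y) over the conditioning event gives 21/25.
E[W | Z = 6] = (21/25) / (9/25) = 7/3.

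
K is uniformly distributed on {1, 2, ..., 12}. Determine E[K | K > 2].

15/2

Given K > 2, K is equally likely to be any of {3, 4, 5, 6, 7, 8, 9, 10, 11, 12}.
E[K | K > 2] = (3 + 4 + 5 + 6 + 7 + 8 + 9 + 10 + 11 + 12) / 10 = 15/2.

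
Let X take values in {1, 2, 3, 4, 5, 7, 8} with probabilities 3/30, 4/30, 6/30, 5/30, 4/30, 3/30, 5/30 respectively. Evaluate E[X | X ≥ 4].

P(X ≥ 4) = 17/30.
Σ over the event: 4·1/6 + 5·2/15 + 7·1/10 + 8·1/6 = 101/30.
E[X | X ≥ 4] = (101/30) / (17/30) = 101/17.

101/17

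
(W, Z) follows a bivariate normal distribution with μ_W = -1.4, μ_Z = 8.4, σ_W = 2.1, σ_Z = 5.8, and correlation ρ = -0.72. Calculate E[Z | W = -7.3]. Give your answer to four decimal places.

For a bivariate normal, E[Z | W=x] = μ_Z + ρ·(σ_Z/σ_W)·(x − μ_W).
E[Z | W=-7.3] = 8.4 + (-0.72)·(5.8/2.1)·(-7.3 − (-1.4)) = 8.4 + (-1.98857)·(-5.9) = 20.1326.

20.1326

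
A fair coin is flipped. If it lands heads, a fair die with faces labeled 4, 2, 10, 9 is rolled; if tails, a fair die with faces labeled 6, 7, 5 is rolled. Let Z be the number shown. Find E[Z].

49/8

E[Z | heads] = (4+2+10+9)/4 = 25/4.
E[Z | tails] = (6+7+5)/3 = 6.
By the law of total expectation,
E[Z] = (1/2)·(25/4) + (1/2)·(6) = 49/8.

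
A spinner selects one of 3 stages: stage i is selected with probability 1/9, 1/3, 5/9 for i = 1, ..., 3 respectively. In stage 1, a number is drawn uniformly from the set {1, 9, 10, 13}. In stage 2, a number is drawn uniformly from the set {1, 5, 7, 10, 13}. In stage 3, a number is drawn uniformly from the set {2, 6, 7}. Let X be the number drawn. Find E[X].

1097/180

E[X | stage 1] = (1+9+10+13)/4 = 33/4.
E[X | stage 2] = (1+5+7+10+13)/5 = 36/5.
E[X | stage 3] = (2+6+7)/3 = 5.
E[X] = (1/9)·(33/4) + (1/3)·(36/5) + (5/9)·(5) = 1097/180.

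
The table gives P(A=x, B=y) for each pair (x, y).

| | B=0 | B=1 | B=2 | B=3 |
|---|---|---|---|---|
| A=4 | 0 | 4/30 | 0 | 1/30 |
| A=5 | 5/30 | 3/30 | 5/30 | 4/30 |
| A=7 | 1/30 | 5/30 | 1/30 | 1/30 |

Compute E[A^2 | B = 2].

P(B = 2) = 1/5.
Σ A^2·P over the event = 25·(5/30) + 49·(1/30) = 29/5.
E[A^2 | B = 2] = (29/5) / (1/5) = 29.

29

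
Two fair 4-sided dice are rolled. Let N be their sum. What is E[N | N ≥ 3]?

P(N ≥ 3) = 15/16.
Σ over the event: 3·1/8 + 4·3/16 + 5·1/4 + 6·3/16 + 7·1/8 + 8·1/16 = 39/8.
E[N | N ≥ 3] = (39/8) / (15/16) = 26/5.

26/5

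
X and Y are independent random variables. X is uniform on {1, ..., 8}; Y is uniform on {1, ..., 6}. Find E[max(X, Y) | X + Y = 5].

Outcomes with X + Y = 5: (1,4), (2,3), (3,2), (4,1), each with probability 1/48.
E[max(X, Y) | X + Y = 5] = (4 + 3 + 3 + 4) / 4 = 7/2.

7/2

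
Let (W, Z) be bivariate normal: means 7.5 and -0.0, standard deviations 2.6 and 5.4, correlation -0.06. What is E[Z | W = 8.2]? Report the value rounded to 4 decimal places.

-0.0872

E[Z | W=x] = μ_Z + ρ(σ_Z/σ_W)(x − μ_W) for jointly normal variables.
E[Z | W=8.2] = -0.0 + (-0.06)·(5.4/2.6)·(8.2 − (7.5)) = -0.0 + (-0.12462)·(0.7) = -0.0872.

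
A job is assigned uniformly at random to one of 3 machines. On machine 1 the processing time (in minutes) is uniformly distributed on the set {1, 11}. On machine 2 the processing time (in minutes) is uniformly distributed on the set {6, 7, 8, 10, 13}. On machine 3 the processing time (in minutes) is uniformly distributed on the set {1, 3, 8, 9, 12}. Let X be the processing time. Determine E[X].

107/15

E[X | machine 1] = (1+11)/2 = 6.
E[X | machine 2] = (6+7+8+10+13)/5 = 44/5.
E[X | machine 3] = (1+3+8+9+12)/5 = 33/5.
By the law of total expectation,
E[X] = (1/3)·(6) + (1/3)·(44/5) + (1/3)·(33/5) = 107/15.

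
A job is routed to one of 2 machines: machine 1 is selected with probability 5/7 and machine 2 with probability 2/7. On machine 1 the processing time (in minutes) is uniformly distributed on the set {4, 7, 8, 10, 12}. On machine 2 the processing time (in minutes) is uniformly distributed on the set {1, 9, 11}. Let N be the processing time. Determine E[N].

E[N | machine 1] = (4+7+8+10+12)/5 = 41/5.
E[N | machine 2] = (1+9+11)/3 = 7.
By the law of total expectation,
E[N] = (5/7)·(41/5) + (2/7)·(7) = 55/7.

55/7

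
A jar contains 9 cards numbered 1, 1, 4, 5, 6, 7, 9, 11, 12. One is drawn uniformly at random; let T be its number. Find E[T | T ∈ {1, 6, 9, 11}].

28/5

P(T ∈ {1, 6, 9, 11}) = 5/9.
Σ over the event: 1·2/9 + 6·1/9 + 9·1/9 + 11·1/9 = 28/9.
E[T | T ∈ {1, 6, 9, 11}] = (28/9) / (5/9) = 28/5.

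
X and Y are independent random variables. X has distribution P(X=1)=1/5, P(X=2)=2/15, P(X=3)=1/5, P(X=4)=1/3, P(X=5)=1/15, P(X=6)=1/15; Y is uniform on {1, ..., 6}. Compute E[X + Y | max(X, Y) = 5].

P(max(X, Y) = 5) = 1/5.
Summing (X+Y)·P(x,y) over outcomes with max(X, Y) = 5 gives 47/30.
E[X + Y | max(X, Y) = 5] = (47/30) / (1/5) = 47/6.

47/6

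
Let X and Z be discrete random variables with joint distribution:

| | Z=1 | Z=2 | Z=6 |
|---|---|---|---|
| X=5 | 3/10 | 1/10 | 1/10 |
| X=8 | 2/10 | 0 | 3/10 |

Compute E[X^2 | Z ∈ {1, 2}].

38

P(Z ∈ {1, 2}) = 3/5.
Σ X^2·P over the event = 25·(3/10) + 25·(1/10) + 64·(2/10) = 114/5.
E[X^2 | Z ∈ {1, 2}] = (114/5) / (3/5) = 38.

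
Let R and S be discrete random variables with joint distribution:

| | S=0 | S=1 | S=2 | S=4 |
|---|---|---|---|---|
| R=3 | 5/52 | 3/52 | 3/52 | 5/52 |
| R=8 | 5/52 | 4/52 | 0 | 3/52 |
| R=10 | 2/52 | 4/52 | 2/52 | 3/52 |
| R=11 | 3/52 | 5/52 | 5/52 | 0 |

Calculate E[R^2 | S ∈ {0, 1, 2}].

P(S ∈ {0, 1, 2}) = 41/52.
Summing R^2·P(R=x,S=y) over the conditioning event gives 762/13.
E[R^2 | S ∈ {0, 1, 2}] = (762/13) / (41/52) = 3048/41.

3048/41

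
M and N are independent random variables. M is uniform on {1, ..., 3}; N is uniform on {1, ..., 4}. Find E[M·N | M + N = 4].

10/3

Outcomes with M + N = 4: (1,3), (2,2), (3,1), each with probability 1/12.
E[M·N | M + N = 4] = (3 + 4 + 3) / 3 = 10/3.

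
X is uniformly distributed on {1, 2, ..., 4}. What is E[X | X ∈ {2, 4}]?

P(X ∈ {2, 4}) = 1/2.
Σ over the event: 2·1/4 + 4·1/4 = 3/2.
E[X | X ∈ {2, 4}] = (3/2) / (1/2) = 3.

3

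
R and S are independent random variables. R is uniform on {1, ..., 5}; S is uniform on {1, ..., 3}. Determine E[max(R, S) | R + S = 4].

8/3

Outcomes with R + S = 4: (1,3), (2,2), (3,1), each with probability 1/15.
E[max(R, S) | R + S = 4] = (3 + 2 + 3) / 3 = 8/3.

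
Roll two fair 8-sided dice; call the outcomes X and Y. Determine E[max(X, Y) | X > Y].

P(X > Y) = 7/16.
Summing max(X,Y)·P(x,y) over outcomes with X > Y gives 21/8.
E[max(X, Y) | X > Y] = (21/8) / (7/16) = 6.

6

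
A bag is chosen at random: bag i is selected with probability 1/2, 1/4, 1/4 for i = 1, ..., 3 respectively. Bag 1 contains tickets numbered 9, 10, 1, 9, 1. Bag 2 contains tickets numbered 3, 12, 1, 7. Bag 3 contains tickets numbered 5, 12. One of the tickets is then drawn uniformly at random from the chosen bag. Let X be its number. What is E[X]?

105/16

E[X | bag 1] = (9+10+1+9+1)/5 = 6.
E[X | bag 2] = (3+12+1+7)/4 = 23/4.
E[X | bag 3] = (5+12)/2 = 17/2.
E[X] = (1/2)·(6) + (1/4)·(23/4) + (1/4)·(17/2) = 105/16.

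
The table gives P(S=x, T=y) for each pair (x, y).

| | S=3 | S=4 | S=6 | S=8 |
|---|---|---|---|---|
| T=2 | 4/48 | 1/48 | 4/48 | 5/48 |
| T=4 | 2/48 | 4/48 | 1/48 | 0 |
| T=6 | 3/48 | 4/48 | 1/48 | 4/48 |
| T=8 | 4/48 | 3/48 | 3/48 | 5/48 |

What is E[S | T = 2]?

P(T = 2) = 7/24.
Σ S·P over the event = 3·(4/48) + 4·(1/48) + 6·(4/48) + 8·(5/48) = 5/3.
E[S | T = 2] = (5/3) / (7/24) = 40/7.

40/7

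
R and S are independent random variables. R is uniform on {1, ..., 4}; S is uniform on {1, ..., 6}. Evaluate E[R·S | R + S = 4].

Outcomes with R + S = 4: (1,3), (2,2), (3,1), each with probability 1/24.
E[R·S | R + S = 4] = (3 + 4 + 3) / 3 = 10/3.

10/3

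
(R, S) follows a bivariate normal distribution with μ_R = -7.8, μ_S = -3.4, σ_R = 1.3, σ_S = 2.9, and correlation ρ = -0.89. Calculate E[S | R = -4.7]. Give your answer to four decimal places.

-9.5547

The regression of S on R has slope ρ·σ_S/σ_R and passes through (μ_R, μ_S).
E[S | R=-4.7] = -3.4 + (-0.89)·(2.9/1.3)·(-4.7 − (-7.8)) = -3.4 + (-1.9854)·(3.1) = -9.5547.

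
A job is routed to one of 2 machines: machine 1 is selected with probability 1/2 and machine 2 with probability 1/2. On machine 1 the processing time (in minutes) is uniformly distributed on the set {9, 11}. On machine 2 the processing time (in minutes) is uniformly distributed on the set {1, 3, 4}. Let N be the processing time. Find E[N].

E[N | machine 1] = (9+11)/2 = 10.
E[N | machine 2] = (1+3+4)/3 = 8/3.
E[N] = (1/2)·(10) + (1/2)·(8/3) = 19/3.

19/3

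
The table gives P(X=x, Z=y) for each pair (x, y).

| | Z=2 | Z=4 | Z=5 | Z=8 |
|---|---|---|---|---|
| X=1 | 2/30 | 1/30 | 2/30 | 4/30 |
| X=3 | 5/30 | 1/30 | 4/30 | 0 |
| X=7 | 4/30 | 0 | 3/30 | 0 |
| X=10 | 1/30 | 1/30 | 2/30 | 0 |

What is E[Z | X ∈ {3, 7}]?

57/17

P(X ∈ {3, 7}) = 17/30.
Σ Z·P over the event = 2·(5/30) + 4·(1/30) + 5·(4/30) + 2·(4/30) + 5·(3/30) = 19/10.
E[Z | X ∈ {3, 7}] = (19/10) / (17/30) = 57/17.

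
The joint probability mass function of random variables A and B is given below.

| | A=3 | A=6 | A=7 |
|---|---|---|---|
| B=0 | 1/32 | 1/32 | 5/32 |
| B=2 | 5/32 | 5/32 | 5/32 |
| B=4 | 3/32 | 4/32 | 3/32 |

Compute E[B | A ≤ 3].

22/9

P(A ≤ 3) = 9/32.
Summing B·P(A=x,B=y) over the conditioning event gives 11/16.
E[B | A ≤ 3] = (11/16) / (9/32) = 22/9.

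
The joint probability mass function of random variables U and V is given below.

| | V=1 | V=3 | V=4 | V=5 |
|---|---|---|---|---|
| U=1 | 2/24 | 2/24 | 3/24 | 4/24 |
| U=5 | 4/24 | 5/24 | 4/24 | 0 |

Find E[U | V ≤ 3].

49/13

P(V ≤ 3) = 13/24.
Summing U·P(U=x,V=y) over the conditioning event gives 49/24.
E[U | V ≤ 3] = (49/24) / (13/24) = 49/13.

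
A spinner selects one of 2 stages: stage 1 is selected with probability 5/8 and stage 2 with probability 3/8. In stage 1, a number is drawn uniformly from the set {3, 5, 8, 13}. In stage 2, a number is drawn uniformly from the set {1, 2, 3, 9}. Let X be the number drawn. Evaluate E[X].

95/16

E[X | stage 1] = (3+5+8+13)/4 = 29/4.
E[X | stage 2] = (1+2+3+9)/4 = 15/4.
By the law of total expectation,
E[X] = (5/8)·(29/4) + (3/8)·(15/4) = 95/16.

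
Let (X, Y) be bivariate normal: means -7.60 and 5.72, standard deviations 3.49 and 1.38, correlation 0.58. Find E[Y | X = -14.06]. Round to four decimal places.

The regression of Y on X has slope ρ·σ_Y/σ_X and passes through (μ_X, μ_Y).
E[Y | X=-14.06] = 5.72 + (0.58)·(1.38/3.49)·(-14.06 − (-7.60)) = 5.72 + (0.22934)·(-6.46) = 4.2385.

4.2385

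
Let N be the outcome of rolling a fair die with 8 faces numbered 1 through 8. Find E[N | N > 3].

Given N > 3, N is equally likely to be any of {4, 5, 6, 7, 8}.
E[N | N > 3] = (4 + 5 + 6 + 7 + 8) / 5 = 6.

6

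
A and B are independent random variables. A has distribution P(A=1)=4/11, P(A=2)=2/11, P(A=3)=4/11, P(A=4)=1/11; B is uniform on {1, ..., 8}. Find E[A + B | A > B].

P(A > B) = 13/88.
Summing (A+B)·P(x,y) over outcomes with A > B gives 15/22.
E[A + B | A > B] = (15/22) / (13/88) = 60/13.

60/13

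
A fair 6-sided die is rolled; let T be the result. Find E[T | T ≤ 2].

Given T ≤ 2, T is equally likely to be any of {1, 2}.
E[T | T ≤ 2] = (1 + 2) / 2 = 3/2.

3/2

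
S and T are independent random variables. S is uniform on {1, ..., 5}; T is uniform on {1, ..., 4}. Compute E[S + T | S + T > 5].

Outcomes with S + T > 5: (2,4), (3,3), (3,4), (4,2), (4,3), (4,4), (5,1), (5,2), (5,3), (5,4), each with probability 1/20.
E[S + T | S + T > 5] = (6 + 6 + 7 + 6 + 7 + 8 + 6 + 7 + 8 + 9) / 10 = 7.

7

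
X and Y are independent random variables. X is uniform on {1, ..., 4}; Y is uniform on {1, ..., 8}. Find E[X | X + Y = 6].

5/2

Outcomes with X + Y = 6: (1,5), (2,4), (3,3), (4,2), each with probability 1/32.
E[X | X + Y = 6] = (1 + 2 + 3 + 4) / 4 = 5/2.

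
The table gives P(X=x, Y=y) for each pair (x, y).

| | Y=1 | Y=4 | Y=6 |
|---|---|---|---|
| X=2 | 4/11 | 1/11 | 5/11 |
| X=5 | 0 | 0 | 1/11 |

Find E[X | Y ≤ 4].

2

P(Y ≤ 4) = 5/11.
Σ X·P over the event = 2·(4/11) + 2·(1/11) = 10/11.
E[X | Y ≤ 4] = (10/11) / (5/11) = 2.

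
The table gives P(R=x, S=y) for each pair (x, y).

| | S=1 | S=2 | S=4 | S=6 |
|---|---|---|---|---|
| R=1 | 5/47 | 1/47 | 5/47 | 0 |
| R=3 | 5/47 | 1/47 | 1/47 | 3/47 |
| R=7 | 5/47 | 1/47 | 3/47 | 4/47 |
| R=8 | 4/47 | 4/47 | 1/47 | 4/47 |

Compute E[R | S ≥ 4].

106/21

P(S ≥ 4) = 21/47.
Σ R·P over the event = 1·(5/47) + 3·(1/47) + 3·(3/47) + 7·(3/47) + 7·(4/47) + 8·(1/47) + 8·(4/47) = 106/47.
E[R | S ≥ 4] = (106/47) / (21/47) = 106/21.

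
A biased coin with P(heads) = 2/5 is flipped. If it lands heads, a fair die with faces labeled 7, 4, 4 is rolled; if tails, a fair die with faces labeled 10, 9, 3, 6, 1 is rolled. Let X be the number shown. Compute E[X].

E[X | heads] = (7+4+4)/3 = 5.
E[X | tails] = (10+9+3+6+1)/5 = 29/5.
E[X] = (2/5)·(5) + (3/5)·(29/5) = 137/25.

137/25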